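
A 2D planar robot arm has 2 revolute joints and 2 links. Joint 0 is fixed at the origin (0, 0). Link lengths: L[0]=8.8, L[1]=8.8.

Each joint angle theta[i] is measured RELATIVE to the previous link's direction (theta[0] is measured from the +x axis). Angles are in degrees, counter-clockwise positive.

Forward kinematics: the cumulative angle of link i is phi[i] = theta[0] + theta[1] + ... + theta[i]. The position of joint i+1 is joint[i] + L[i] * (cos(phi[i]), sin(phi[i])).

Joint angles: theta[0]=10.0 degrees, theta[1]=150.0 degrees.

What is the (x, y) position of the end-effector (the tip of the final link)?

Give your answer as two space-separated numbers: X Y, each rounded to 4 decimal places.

joint[0] = (0.0000, 0.0000)  (base)
link 0: phi[0] = 10 = 10 deg
  cos(10 deg) = 0.9848, sin(10 deg) = 0.1736
  joint[1] = (0.0000, 0.0000) + 8.8 * (0.9848, 0.1736) = (0.0000 + 8.6663, 0.0000 + 1.5281) = (8.6663, 1.5281)
link 1: phi[1] = 10 + 150 = 160 deg
  cos(160 deg) = -0.9397, sin(160 deg) = 0.3420
  joint[2] = (8.6663, 1.5281) + 8.8 * (-0.9397, 0.3420) = (8.6663 + -8.2693, 1.5281 + 3.0098) = (0.3970, 4.5379)
End effector: (0.3970, 4.5379)

Answer: 0.3970 4.5379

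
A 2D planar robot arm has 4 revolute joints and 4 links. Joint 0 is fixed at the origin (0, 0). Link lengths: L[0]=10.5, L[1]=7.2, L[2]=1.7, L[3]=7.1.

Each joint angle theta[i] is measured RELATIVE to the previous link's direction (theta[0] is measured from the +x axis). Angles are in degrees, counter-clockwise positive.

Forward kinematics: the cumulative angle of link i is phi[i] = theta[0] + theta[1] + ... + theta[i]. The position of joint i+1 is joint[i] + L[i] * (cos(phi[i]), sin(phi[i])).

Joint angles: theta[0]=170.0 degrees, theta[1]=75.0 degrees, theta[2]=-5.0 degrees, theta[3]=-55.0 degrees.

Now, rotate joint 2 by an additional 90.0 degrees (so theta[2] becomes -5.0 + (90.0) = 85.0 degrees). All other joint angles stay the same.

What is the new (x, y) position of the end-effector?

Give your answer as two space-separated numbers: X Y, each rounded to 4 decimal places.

Answer: -11.2923 -12.6251

Derivation:
joint[0] = (0.0000, 0.0000)  (base)
link 0: phi[0] = 170 = 170 deg
  cos(170 deg) = -0.9848, sin(170 deg) = 0.1736
  joint[1] = (0.0000, 0.0000) + 10.5 * (-0.9848, 0.1736) = (0.0000 + -10.3405, 0.0000 + 1.8233) = (-10.3405, 1.8233)
link 1: phi[1] = 170 + 75 = 245 deg
  cos(245 deg) = -0.4226, sin(245 deg) = -0.9063
  joint[2] = (-10.3405, 1.8233) + 7.2 * (-0.4226, -0.9063) = (-10.3405 + -3.0429, 1.8233 + -6.5254) = (-13.3833, -4.7021)
link 2: phi[2] = 170 + 75 + 85 = 330 deg
  cos(330 deg) = 0.8660, sin(330 deg) = -0.5000
  joint[3] = (-13.3833, -4.7021) + 1.7 * (0.8660, -0.5000) = (-13.3833 + 1.4722, -4.7021 + -0.8500) = (-11.9111, -5.5521)
link 3: phi[3] = 170 + 75 + 85 + -55 = 275 deg
  cos(275 deg) = 0.0872, sin(275 deg) = -0.9962
  joint[4] = (-11.9111, -5.5521) + 7.1 * (0.0872, -0.9962) = (-11.9111 + 0.6188, -5.5521 + -7.0730) = (-11.2923, -12.6251)
End effector: (-11.2923, -12.6251)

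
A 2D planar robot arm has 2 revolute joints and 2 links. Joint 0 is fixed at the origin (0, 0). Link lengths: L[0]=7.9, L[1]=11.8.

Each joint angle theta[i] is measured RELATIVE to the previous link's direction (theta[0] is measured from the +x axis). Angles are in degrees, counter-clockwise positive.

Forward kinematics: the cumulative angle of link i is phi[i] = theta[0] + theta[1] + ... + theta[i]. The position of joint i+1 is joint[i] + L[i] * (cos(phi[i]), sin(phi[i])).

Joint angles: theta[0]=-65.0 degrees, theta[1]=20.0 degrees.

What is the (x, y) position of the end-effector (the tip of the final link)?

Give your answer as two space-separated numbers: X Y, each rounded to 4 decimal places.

joint[0] = (0.0000, 0.0000)  (base)
link 0: phi[0] = -65 = -65 deg
  cos(-65 deg) = 0.4226, sin(-65 deg) = -0.9063
  joint[1] = (0.0000, 0.0000) + 7.9 * (0.4226, -0.9063) = (0.0000 + 3.3387, 0.0000 + -7.1598) = (3.3387, -7.1598)
link 1: phi[1] = -65 + 20 = -45 deg
  cos(-45 deg) = 0.7071, sin(-45 deg) = -0.7071
  joint[2] = (3.3387, -7.1598) + 11.8 * (0.7071, -0.7071) = (3.3387 + 8.3439, -7.1598 + -8.3439) = (11.6825, -15.5037)
End effector: (11.6825, -15.5037)

Answer: 11.6825 -15.5037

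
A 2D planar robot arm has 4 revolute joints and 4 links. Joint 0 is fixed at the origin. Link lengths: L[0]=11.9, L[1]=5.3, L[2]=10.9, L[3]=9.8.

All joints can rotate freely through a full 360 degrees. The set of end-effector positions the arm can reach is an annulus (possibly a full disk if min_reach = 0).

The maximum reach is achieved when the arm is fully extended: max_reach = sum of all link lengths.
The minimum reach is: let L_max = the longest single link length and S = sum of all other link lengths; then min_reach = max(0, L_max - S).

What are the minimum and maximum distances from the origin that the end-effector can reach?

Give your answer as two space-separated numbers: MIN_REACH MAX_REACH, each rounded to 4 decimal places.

Answer: 0.0000 37.9000

Derivation:
Link lengths: [11.9, 5.3, 10.9, 9.8]
max_reach = 11.9 + 5.3 + 10.9 + 9.8 = 37.9
L_max = max([11.9, 5.3, 10.9, 9.8]) = 11.9
S (sum of others) = 37.9 - 11.9 = 26
min_reach = max(0, 11.9 - 26) = max(0, -14.1) = 0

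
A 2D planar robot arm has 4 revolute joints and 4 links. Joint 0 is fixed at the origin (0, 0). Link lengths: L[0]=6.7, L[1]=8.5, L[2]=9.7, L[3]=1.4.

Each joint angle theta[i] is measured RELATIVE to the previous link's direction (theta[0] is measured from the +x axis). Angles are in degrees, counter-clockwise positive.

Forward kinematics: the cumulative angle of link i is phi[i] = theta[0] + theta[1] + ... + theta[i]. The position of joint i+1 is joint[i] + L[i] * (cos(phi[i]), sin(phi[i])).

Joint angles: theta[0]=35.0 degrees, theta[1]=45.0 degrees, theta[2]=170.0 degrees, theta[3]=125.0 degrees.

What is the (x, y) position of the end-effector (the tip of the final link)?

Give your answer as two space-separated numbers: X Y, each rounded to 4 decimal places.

joint[0] = (0.0000, 0.0000)  (base)
link 0: phi[0] = 35 = 35 deg
  cos(35 deg) = 0.8192, sin(35 deg) = 0.5736
  joint[1] = (0.0000, 0.0000) + 6.7 * (0.8192, 0.5736) = (0.0000 + 5.4883, 0.0000 + 3.8430) = (5.4883, 3.8430)
link 1: phi[1] = 35 + 45 = 80 deg
  cos(80 deg) = 0.1736, sin(80 deg) = 0.9848
  joint[2] = (5.4883, 3.8430) + 8.5 * (0.1736, 0.9848) = (5.4883 + 1.4760, 3.8430 + 8.3709) = (6.9643, 12.2138)
link 2: phi[2] = 35 + 45 + 170 = 250 deg
  cos(250 deg) = -0.3420, sin(250 deg) = -0.9397
  joint[3] = (6.9643, 12.2138) + 9.7 * (-0.3420, -0.9397) = (6.9643 + -3.3176, 12.2138 + -9.1150) = (3.6467, 3.0988)
link 3: phi[3] = 35 + 45 + 170 + 125 = 375 deg
  cos(375 deg) = 0.9659, sin(375 deg) = 0.2588
  joint[4] = (3.6467, 3.0988) + 1.4 * (0.9659, 0.2588) = (3.6467 + 1.3523, 3.0988 + 0.3623) = (4.9990, 3.4612)
End effector: (4.9990, 3.4612)

Answer: 4.9990 3.4612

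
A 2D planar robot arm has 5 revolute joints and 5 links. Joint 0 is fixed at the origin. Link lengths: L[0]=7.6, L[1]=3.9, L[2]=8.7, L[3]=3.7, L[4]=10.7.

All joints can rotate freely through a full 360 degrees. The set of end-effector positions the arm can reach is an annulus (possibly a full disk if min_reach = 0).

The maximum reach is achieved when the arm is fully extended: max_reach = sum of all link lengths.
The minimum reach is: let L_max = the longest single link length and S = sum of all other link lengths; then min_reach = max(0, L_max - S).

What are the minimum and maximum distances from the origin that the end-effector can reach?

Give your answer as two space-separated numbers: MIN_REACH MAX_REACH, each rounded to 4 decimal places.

Answer: 0.0000 34.6000

Derivation:
Link lengths: [7.6, 3.9, 8.7, 3.7, 10.7]
max_reach = 7.6 + 3.9 + 8.7 + 3.7 + 10.7 = 34.6
L_max = max([7.6, 3.9, 8.7, 3.7, 10.7]) = 10.7
S (sum of others) = 34.6 - 10.7 = 23.9
min_reach = max(0, 10.7 - 23.9) = max(0, -13.2) = 0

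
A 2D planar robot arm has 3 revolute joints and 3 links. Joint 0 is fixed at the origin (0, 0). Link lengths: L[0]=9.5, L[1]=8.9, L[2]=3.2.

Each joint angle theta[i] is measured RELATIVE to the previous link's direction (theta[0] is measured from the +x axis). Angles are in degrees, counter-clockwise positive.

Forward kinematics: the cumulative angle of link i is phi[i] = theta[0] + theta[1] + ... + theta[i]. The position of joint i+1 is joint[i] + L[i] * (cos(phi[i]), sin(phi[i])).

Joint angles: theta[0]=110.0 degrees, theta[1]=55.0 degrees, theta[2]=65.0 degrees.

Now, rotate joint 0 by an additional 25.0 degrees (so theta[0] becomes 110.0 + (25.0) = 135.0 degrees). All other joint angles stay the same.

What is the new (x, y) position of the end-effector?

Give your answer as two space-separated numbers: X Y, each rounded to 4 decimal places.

Answer: -16.3105 2.0811

Derivation:
joint[0] = (0.0000, 0.0000)  (base)
link 0: phi[0] = 135 = 135 deg
  cos(135 deg) = -0.7071, sin(135 deg) = 0.7071
  joint[1] = (0.0000, 0.0000) + 9.5 * (-0.7071, 0.7071) = (0.0000 + -6.7175, 0.0000 + 6.7175) = (-6.7175, 6.7175)
link 1: phi[1] = 135 + 55 = 190 deg
  cos(190 deg) = -0.9848, sin(190 deg) = -0.1736
  joint[2] = (-6.7175, 6.7175) + 8.9 * (-0.9848, -0.1736) = (-6.7175 + -8.7648, 6.7175 + -1.5455) = (-15.4823, 5.1720)
link 2: phi[2] = 135 + 55 + 65 = 255 deg
  cos(255 deg) = -0.2588, sin(255 deg) = -0.9659
  joint[3] = (-15.4823, 5.1720) + 3.2 * (-0.2588, -0.9659) = (-15.4823 + -0.8282, 5.1720 + -3.0910) = (-16.3105, 2.0811)
End effector: (-16.3105, 2.0811)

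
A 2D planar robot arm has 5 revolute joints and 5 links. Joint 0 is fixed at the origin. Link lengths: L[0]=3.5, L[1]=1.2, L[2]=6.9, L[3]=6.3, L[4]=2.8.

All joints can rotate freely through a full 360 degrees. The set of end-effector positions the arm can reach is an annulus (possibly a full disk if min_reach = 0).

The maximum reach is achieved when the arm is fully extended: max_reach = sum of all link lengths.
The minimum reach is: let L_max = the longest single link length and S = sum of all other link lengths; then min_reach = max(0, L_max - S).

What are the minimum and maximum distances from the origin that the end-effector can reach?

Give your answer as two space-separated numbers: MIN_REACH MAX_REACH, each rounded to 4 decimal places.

Link lengths: [3.5, 1.2, 6.9, 6.3, 2.8]
max_reach = 3.5 + 1.2 + 6.9 + 6.3 + 2.8 = 20.7
L_max = max([3.5, 1.2, 6.9, 6.3, 2.8]) = 6.9
S (sum of others) = 20.7 - 6.9 = 13.8
min_reach = max(0, 6.9 - 13.8) = max(0, -6.9) = 0

Answer: 0.0000 20.7000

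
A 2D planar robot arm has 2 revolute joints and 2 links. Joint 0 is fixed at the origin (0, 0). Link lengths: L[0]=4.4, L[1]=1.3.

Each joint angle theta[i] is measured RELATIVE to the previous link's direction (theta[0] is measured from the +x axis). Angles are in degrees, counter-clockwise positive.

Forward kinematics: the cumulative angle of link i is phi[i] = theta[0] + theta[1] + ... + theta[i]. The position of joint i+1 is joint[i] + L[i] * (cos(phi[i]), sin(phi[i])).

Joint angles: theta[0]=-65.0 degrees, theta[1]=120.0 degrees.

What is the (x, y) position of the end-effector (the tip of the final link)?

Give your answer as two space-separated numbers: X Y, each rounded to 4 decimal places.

Answer: 2.6052 -2.9229

Derivation:
joint[0] = (0.0000, 0.0000)  (base)
link 0: phi[0] = -65 = -65 deg
  cos(-65 deg) = 0.4226, sin(-65 deg) = -0.9063
  joint[1] = (0.0000, 0.0000) + 4.4 * (0.4226, -0.9063) = (0.0000 + 1.8595, 0.0000 + -3.9878) = (1.8595, -3.9878)
link 1: phi[1] = -65 + 120 = 55 deg
  cos(55 deg) = 0.5736, sin(55 deg) = 0.8192
  joint[2] = (1.8595, -3.9878) + 1.3 * (0.5736, 0.8192) = (1.8595 + 0.7456, -3.9878 + 1.0649) = (2.6052, -2.9229)
End effector: (2.6052, -2.9229)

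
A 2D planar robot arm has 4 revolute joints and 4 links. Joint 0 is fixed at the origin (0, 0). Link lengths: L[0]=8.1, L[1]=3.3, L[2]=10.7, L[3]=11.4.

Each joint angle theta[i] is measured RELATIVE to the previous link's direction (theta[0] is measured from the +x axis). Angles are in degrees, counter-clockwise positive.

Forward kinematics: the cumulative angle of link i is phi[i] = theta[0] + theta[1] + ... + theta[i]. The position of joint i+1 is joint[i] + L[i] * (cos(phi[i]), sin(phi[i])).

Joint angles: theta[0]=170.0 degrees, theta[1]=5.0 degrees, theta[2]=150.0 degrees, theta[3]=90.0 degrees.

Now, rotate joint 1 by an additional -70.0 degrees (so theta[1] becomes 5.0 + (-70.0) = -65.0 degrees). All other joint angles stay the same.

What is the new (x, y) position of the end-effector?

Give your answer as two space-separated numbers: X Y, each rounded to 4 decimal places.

joint[0] = (0.0000, 0.0000)  (base)
link 0: phi[0] = 170 = 170 deg
  cos(170 deg) = -0.9848, sin(170 deg) = 0.1736
  joint[1] = (0.0000, 0.0000) + 8.1 * (-0.9848, 0.1736) = (0.0000 + -7.9769, 0.0000 + 1.4066) = (-7.9769, 1.4066)
link 1: phi[1] = 170 + -65 = 105 deg
  cos(105 deg) = -0.2588, sin(105 deg) = 0.9659
  joint[2] = (-7.9769, 1.4066) + 3.3 * (-0.2588, 0.9659) = (-7.9769 + -0.8541, 1.4066 + 3.1876) = (-8.8310, 4.5941)
link 2: phi[2] = 170 + -65 + 150 = 255 deg
  cos(255 deg) = -0.2588, sin(255 deg) = -0.9659
  joint[3] = (-8.8310, 4.5941) + 10.7 * (-0.2588, -0.9659) = (-8.8310 + -2.7694, 4.5941 + -10.3354) = (-11.6004, -5.7413)
link 3: phi[3] = 170 + -65 + 150 + 90 = 345 deg
  cos(345 deg) = 0.9659, sin(345 deg) = -0.2588
  joint[4] = (-11.6004, -5.7413) + 11.4 * (0.9659, -0.2588) = (-11.6004 + 11.0116, -5.7413 + -2.9505) = (-0.5889, -8.6918)
End effector: (-0.5889, -8.6918)

Answer: -0.5889 -8.6918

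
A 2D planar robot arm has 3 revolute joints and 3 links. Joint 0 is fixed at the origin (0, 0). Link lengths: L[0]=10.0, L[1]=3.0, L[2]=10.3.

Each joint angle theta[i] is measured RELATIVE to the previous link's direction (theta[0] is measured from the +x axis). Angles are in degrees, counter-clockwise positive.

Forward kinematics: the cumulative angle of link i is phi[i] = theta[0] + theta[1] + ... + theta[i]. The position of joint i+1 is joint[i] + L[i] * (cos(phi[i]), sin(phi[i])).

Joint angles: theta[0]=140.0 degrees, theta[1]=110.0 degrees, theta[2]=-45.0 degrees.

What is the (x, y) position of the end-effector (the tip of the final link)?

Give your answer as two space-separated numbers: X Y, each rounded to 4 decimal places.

Answer: -18.0215 -0.7442

Derivation:
joint[0] = (0.0000, 0.0000)  (base)
link 0: phi[0] = 140 = 140 deg
  cos(140 deg) = -0.7660, sin(140 deg) = 0.6428
  joint[1] = (0.0000, 0.0000) + 10 * (-0.7660, 0.6428) = (0.0000 + -7.6604, 0.0000 + 6.4279) = (-7.6604, 6.4279)
link 1: phi[1] = 140 + 110 = 250 deg
  cos(250 deg) = -0.3420, sin(250 deg) = -0.9397
  joint[2] = (-7.6604, 6.4279) + 3 * (-0.3420, -0.9397) = (-7.6604 + -1.0261, 6.4279 + -2.8191) = (-8.6865, 3.6088)
link 2: phi[2] = 140 + 110 + -45 = 205 deg
  cos(205 deg) = -0.9063, sin(205 deg) = -0.4226
  joint[3] = (-8.6865, 3.6088) + 10.3 * (-0.9063, -0.4226) = (-8.6865 + -9.3350, 3.6088 + -4.3530) = (-18.0215, -0.7442)
End effector: (-18.0215, -0.7442)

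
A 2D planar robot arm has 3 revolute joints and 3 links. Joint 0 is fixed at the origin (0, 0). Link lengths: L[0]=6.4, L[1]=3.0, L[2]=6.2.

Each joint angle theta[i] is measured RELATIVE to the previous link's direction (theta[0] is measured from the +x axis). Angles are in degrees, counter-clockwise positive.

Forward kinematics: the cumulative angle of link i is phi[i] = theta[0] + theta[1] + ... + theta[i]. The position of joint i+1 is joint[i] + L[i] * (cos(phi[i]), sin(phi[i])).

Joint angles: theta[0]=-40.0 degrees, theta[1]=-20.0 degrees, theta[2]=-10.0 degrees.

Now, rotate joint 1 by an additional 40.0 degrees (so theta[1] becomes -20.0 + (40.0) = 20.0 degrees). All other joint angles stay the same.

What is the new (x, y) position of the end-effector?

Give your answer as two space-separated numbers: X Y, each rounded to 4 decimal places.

joint[0] = (0.0000, 0.0000)  (base)
link 0: phi[0] = -40 = -40 deg
  cos(-40 deg) = 0.7660, sin(-40 deg) = -0.6428
  joint[1] = (0.0000, 0.0000) + 6.4 * (0.7660, -0.6428) = (0.0000 + 4.9027, 0.0000 + -4.1138) = (4.9027, -4.1138)
link 1: phi[1] = -40 + 20 = -20 deg
  cos(-20 deg) = 0.9397, sin(-20 deg) = -0.3420
  joint[2] = (4.9027, -4.1138) + 3 * (0.9397, -0.3420) = (4.9027 + 2.8191, -4.1138 + -1.0261) = (7.7218, -5.1399)
link 2: phi[2] = -40 + 20 + -10 = -30 deg
  cos(-30 deg) = 0.8660, sin(-30 deg) = -0.5000
  joint[3] = (7.7218, -5.1399) + 6.2 * (0.8660, -0.5000) = (7.7218 + 5.3694, -5.1399 + -3.1000) = (13.0911, -8.2399)
End effector: (13.0911, -8.2399)

Answer: 13.0911 -8.2399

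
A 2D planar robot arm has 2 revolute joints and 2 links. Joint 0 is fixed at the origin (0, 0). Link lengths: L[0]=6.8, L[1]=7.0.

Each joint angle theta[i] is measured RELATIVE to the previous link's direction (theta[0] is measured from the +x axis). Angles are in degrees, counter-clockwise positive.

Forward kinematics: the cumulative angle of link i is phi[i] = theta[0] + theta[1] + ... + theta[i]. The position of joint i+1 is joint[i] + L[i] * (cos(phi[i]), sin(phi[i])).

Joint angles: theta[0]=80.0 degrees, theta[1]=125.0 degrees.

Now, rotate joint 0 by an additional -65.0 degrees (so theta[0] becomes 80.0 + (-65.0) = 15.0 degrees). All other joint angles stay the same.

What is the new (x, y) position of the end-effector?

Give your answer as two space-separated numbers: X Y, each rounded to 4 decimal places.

Answer: 1.2060 6.2595

Derivation:
joint[0] = (0.0000, 0.0000)  (base)
link 0: phi[0] = 15 = 15 deg
  cos(15 deg) = 0.9659, sin(15 deg) = 0.2588
  joint[1] = (0.0000, 0.0000) + 6.8 * (0.9659, 0.2588) = (0.0000 + 6.5683, 0.0000 + 1.7600) = (6.5683, 1.7600)
link 1: phi[1] = 15 + 125 = 140 deg
  cos(140 deg) = -0.7660, sin(140 deg) = 0.6428
  joint[2] = (6.5683, 1.7600) + 7 * (-0.7660, 0.6428) = (6.5683 + -5.3623, 1.7600 + 4.4995) = (1.2060, 6.2595)
End effector: (1.2060, 6.2595)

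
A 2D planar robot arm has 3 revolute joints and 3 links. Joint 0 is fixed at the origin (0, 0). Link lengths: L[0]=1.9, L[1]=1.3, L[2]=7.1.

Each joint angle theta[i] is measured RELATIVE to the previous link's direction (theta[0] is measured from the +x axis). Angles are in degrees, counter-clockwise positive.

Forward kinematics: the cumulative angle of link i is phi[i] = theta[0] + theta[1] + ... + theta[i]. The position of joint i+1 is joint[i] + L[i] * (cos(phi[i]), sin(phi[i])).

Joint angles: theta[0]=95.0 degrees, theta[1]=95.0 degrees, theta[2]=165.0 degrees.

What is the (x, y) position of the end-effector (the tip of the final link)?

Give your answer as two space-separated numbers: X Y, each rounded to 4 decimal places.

joint[0] = (0.0000, 0.0000)  (base)
link 0: phi[0] = 95 = 95 deg
  cos(95 deg) = -0.0872, sin(95 deg) = 0.9962
  joint[1] = (0.0000, 0.0000) + 1.9 * (-0.0872, 0.9962) = (0.0000 + -0.1656, 0.0000 + 1.8928) = (-0.1656, 1.8928)
link 1: phi[1] = 95 + 95 = 190 deg
  cos(190 deg) = -0.9848, sin(190 deg) = -0.1736
  joint[2] = (-0.1656, 1.8928) + 1.3 * (-0.9848, -0.1736) = (-0.1656 + -1.2803, 1.8928 + -0.2257) = (-1.4458, 1.6670)
link 2: phi[2] = 95 + 95 + 165 = 355 deg
  cos(355 deg) = 0.9962, sin(355 deg) = -0.0872
  joint[3] = (-1.4458, 1.6670) + 7.1 * (0.9962, -0.0872) = (-1.4458 + 7.0730, 1.6670 + -0.6188) = (5.6271, 1.0482)
End effector: (5.6271, 1.0482)

Answer: 5.6271 1.0482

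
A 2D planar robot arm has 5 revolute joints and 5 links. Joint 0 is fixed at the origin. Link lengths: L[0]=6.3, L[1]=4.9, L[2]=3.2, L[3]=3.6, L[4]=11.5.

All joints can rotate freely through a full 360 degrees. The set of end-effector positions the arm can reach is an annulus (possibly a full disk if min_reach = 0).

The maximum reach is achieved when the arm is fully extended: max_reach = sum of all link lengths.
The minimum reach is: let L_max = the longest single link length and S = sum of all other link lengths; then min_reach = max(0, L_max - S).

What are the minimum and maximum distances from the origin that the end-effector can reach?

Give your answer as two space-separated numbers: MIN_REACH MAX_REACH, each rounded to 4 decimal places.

Link lengths: [6.3, 4.9, 3.2, 3.6, 11.5]
max_reach = 6.3 + 4.9 + 3.2 + 3.6 + 11.5 = 29.5
L_max = max([6.3, 4.9, 3.2, 3.6, 11.5]) = 11.5
S (sum of others) = 29.5 - 11.5 = 18
min_reach = max(0, 11.5 - 18) = max(0, -6.5) = 0

Answer: 0.0000 29.5000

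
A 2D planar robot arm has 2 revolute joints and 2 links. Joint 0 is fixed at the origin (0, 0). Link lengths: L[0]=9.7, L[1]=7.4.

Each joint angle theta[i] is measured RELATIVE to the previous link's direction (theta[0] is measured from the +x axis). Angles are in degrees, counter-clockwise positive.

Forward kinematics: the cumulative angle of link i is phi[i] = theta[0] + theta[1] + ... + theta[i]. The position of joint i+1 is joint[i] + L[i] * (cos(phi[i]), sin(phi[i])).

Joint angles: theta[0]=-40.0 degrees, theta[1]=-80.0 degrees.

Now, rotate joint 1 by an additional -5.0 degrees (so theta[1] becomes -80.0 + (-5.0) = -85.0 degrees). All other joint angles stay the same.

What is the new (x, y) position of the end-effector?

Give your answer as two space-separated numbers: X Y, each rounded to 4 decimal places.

Answer: 3.1862 -12.2968

Derivation:
joint[0] = (0.0000, 0.0000)  (base)
link 0: phi[0] = -40 = -40 deg
  cos(-40 deg) = 0.7660, sin(-40 deg) = -0.6428
  joint[1] = (0.0000, 0.0000) + 9.7 * (0.7660, -0.6428) = (0.0000 + 7.4306, 0.0000 + -6.2350) = (7.4306, -6.2350)
link 1: phi[1] = -40 + -85 = -125 deg
  cos(-125 deg) = -0.5736, sin(-125 deg) = -0.8192
  joint[2] = (7.4306, -6.2350) + 7.4 * (-0.5736, -0.8192) = (7.4306 + -4.2445, -6.2350 + -6.0617) = (3.1862, -12.2968)
End effector: (3.1862, -12.2968)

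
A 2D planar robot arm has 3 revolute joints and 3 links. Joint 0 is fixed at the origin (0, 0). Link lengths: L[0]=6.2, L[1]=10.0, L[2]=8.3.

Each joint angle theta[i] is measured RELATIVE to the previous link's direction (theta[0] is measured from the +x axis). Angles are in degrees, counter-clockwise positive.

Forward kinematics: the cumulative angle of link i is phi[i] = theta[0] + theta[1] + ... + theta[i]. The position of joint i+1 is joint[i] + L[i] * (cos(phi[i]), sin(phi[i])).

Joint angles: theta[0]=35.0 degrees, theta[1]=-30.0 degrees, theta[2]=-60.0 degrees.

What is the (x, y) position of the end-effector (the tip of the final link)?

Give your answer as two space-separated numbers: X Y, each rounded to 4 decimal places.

Answer: 19.8014 -2.3712

Derivation:
joint[0] = (0.0000, 0.0000)  (base)
link 0: phi[0] = 35 = 35 deg
  cos(35 deg) = 0.8192, sin(35 deg) = 0.5736
  joint[1] = (0.0000, 0.0000) + 6.2 * (0.8192, 0.5736) = (0.0000 + 5.0787, 0.0000 + 3.5562) = (5.0787, 3.5562)
link 1: phi[1] = 35 + -30 = 5 deg
  cos(5 deg) = 0.9962, sin(5 deg) = 0.0872
  joint[2] = (5.0787, 3.5562) + 10 * (0.9962, 0.0872) = (5.0787 + 9.9619, 3.5562 + 0.8716) = (15.0407, 4.4277)
link 2: phi[2] = 35 + -30 + -60 = -55 deg
  cos(-55 deg) = 0.5736, sin(-55 deg) = -0.8192
  joint[3] = (15.0407, 4.4277) + 8.3 * (0.5736, -0.8192) = (15.0407 + 4.7607, 4.4277 + -6.7990) = (19.8014, -2.3712)
End effector: (19.8014, -2.3712)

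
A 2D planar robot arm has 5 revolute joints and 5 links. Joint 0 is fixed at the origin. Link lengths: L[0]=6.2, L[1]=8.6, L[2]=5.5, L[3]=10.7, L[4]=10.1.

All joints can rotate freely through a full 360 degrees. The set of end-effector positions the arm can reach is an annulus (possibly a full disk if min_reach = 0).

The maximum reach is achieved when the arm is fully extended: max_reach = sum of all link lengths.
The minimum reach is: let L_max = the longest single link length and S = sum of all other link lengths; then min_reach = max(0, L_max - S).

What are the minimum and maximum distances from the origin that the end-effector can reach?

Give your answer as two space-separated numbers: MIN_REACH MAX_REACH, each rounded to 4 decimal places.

Link lengths: [6.2, 8.6, 5.5, 10.7, 10.1]
max_reach = 6.2 + 8.6 + 5.5 + 10.7 + 10.1 = 41.1
L_max = max([6.2, 8.6, 5.5, 10.7, 10.1]) = 10.7
S (sum of others) = 41.1 - 10.7 = 30.4
min_reach = max(0, 10.7 - 30.4) = max(0, -19.7) = 0

Answer: 0.0000 41.1000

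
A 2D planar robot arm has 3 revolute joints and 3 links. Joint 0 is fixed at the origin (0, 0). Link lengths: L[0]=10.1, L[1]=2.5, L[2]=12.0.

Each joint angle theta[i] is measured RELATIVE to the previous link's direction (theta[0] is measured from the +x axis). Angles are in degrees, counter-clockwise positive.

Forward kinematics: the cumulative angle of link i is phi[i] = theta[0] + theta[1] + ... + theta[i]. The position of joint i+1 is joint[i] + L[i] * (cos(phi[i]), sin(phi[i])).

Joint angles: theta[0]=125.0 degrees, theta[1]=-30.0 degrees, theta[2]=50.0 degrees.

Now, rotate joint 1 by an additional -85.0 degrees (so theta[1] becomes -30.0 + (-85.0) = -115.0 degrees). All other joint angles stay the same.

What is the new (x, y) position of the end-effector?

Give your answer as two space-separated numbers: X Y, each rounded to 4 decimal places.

Answer: 2.6689 19.0999

Derivation:
joint[0] = (0.0000, 0.0000)  (base)
link 0: phi[0] = 125 = 125 deg
  cos(125 deg) = -0.5736, sin(125 deg) = 0.8192
  joint[1] = (0.0000, 0.0000) + 10.1 * (-0.5736, 0.8192) = (0.0000 + -5.7931, 0.0000 + 8.2734) = (-5.7931, 8.2734)
link 1: phi[1] = 125 + -115 = 10 deg
  cos(10 deg) = 0.9848, sin(10 deg) = 0.1736
  joint[2] = (-5.7931, 8.2734) + 2.5 * (0.9848, 0.1736) = (-5.7931 + 2.4620, 8.2734 + 0.4341) = (-3.3311, 8.7076)
link 2: phi[2] = 125 + -115 + 50 = 60 deg
  cos(60 deg) = 0.5000, sin(60 deg) = 0.8660
  joint[3] = (-3.3311, 8.7076) + 12 * (0.5000, 0.8660) = (-3.3311 + 6.0000, 8.7076 + 10.3923) = (2.6689, 19.0999)
End effector: (2.6689, 19.0999)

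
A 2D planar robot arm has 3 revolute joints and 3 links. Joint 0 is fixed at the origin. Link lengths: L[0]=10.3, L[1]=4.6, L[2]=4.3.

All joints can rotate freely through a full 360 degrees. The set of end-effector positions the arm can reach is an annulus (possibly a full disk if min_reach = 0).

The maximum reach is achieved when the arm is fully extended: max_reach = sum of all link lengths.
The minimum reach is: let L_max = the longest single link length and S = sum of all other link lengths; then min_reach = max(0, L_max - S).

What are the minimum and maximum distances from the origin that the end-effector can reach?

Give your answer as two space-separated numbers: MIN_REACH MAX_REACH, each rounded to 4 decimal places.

Link lengths: [10.3, 4.6, 4.3]
max_reach = 10.3 + 4.6 + 4.3 = 19.2
L_max = max([10.3, 4.6, 4.3]) = 10.3
S (sum of others) = 19.2 - 10.3 = 8.9
min_reach = max(0, 10.3 - 8.9) = max(0, 1.4) = 1.4

Answer: 1.4000 19.2000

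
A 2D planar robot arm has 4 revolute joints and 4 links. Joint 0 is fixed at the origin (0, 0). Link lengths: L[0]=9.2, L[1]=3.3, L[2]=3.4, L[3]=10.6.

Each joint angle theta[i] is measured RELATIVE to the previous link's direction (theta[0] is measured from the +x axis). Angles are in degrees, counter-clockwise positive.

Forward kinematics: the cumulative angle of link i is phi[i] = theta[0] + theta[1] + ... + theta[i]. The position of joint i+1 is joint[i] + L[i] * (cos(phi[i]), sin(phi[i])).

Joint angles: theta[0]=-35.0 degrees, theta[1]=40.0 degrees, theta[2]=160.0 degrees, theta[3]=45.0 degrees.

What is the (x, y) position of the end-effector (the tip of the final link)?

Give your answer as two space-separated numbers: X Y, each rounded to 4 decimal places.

joint[0] = (0.0000, 0.0000)  (base)
link 0: phi[0] = -35 = -35 deg
  cos(-35 deg) = 0.8192, sin(-35 deg) = -0.5736
  joint[1] = (0.0000, 0.0000) + 9.2 * (0.8192, -0.5736) = (0.0000 + 7.5362, 0.0000 + -5.2769) = (7.5362, -5.2769)
link 1: phi[1] = -35 + 40 = 5 deg
  cos(5 deg) = 0.9962, sin(5 deg) = 0.0872
  joint[2] = (7.5362, -5.2769) + 3.3 * (0.9962, 0.0872) = (7.5362 + 3.2874, -5.2769 + 0.2876) = (10.8236, -4.9893)
link 2: phi[2] = -35 + 40 + 160 = 165 deg
  cos(165 deg) = -0.9659, sin(165 deg) = 0.2588
  joint[3] = (10.8236, -4.9893) + 3.4 * (-0.9659, 0.2588) = (10.8236 + -3.2841, -4.9893 + 0.8800) = (7.5395, -4.1093)
link 3: phi[3] = -35 + 40 + 160 + 45 = 210 deg
  cos(210 deg) = -0.8660, sin(210 deg) = -0.5000
  joint[4] = (7.5395, -4.1093) + 10.6 * (-0.8660, -0.5000) = (7.5395 + -9.1799, -4.1093 + -5.3000) = (-1.6404, -9.4093)
End effector: (-1.6404, -9.4093)

Answer: -1.6404 -9.4093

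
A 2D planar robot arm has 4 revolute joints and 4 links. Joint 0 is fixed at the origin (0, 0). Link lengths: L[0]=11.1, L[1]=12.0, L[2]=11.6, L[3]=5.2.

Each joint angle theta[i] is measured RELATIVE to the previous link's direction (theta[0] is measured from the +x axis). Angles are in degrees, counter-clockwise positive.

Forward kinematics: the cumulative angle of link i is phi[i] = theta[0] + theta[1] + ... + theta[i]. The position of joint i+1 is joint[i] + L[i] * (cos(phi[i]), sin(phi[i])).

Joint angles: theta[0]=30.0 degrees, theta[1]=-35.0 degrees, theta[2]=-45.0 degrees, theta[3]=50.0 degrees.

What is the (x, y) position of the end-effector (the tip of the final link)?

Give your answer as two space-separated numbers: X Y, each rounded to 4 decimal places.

Answer: 34.2236 -4.3820

Derivation:
joint[0] = (0.0000, 0.0000)  (base)
link 0: phi[0] = 30 = 30 deg
  cos(30 deg) = 0.8660, sin(30 deg) = 0.5000
  joint[1] = (0.0000, 0.0000) + 11.1 * (0.8660, 0.5000) = (0.0000 + 9.6129, 0.0000 + 5.5500) = (9.6129, 5.5500)
link 1: phi[1] = 30 + -35 = -5 deg
  cos(-5 deg) = 0.9962, sin(-5 deg) = -0.0872
  joint[2] = (9.6129, 5.5500) + 12 * (0.9962, -0.0872) = (9.6129 + 11.9543, 5.5500 + -1.0459) = (21.5672, 4.5041)
link 2: phi[2] = 30 + -35 + -45 = -50 deg
  cos(-50 deg) = 0.6428, sin(-50 deg) = -0.7660
  joint[3] = (21.5672, 4.5041) + 11.6 * (0.6428, -0.7660) = (21.5672 + 7.4563, 4.5041 + -8.8861) = (29.0236, -4.3820)
link 3: phi[3] = 30 + -35 + -45 + 50 = 0 deg
  cos(0 deg) = 1.0000, sin(0 deg) = 0.0000
  joint[4] = (29.0236, -4.3820) + 5.2 * (1.0000, 0.0000) = (29.0236 + 5.2000, -4.3820 + 0.0000) = (34.2236, -4.3820)
End effector: (34.2236, -4.3820)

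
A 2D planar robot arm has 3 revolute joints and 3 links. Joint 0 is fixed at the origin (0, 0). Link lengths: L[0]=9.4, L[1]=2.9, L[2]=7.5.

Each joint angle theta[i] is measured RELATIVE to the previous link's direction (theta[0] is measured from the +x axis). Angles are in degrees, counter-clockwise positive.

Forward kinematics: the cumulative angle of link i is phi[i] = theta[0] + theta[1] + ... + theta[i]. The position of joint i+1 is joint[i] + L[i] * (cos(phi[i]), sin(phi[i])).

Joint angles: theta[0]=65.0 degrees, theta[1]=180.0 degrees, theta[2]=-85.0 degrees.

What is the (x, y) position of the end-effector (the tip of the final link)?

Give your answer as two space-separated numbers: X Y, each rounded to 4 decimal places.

Answer: -4.3007 8.4562

Derivation:
joint[0] = (0.0000, 0.0000)  (base)
link 0: phi[0] = 65 = 65 deg
  cos(65 deg) = 0.4226, sin(65 deg) = 0.9063
  joint[1] = (0.0000, 0.0000) + 9.4 * (0.4226, 0.9063) = (0.0000 + 3.9726, 0.0000 + 8.5193) = (3.9726, 8.5193)
link 1: phi[1] = 65 + 180 = 245 deg
  cos(245 deg) = -0.4226, sin(245 deg) = -0.9063
  joint[2] = (3.9726, 8.5193) + 2.9 * (-0.4226, -0.9063) = (3.9726 + -1.2256, 8.5193 + -2.6283) = (2.7470, 5.8910)
link 2: phi[2] = 65 + 180 + -85 = 160 deg
  cos(160 deg) = -0.9397, sin(160 deg) = 0.3420
  joint[3] = (2.7470, 5.8910) + 7.5 * (-0.9397, 0.3420) = (2.7470 + -7.0477, 5.8910 + 2.5652) = (-4.3007, 8.4562)
End effector: (-4.3007, 8.4562)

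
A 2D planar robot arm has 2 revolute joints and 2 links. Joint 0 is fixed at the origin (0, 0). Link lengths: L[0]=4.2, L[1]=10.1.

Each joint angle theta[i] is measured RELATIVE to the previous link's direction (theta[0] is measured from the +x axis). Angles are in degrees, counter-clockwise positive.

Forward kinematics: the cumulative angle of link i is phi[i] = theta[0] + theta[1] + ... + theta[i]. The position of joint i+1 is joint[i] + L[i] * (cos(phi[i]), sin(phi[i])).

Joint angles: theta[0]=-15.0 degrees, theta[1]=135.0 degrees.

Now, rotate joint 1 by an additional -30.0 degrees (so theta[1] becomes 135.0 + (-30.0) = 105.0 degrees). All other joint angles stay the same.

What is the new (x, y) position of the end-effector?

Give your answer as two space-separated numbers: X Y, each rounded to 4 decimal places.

Answer: 4.0569 9.0130

Derivation:
joint[0] = (0.0000, 0.0000)  (base)
link 0: phi[0] = -15 = -15 deg
  cos(-15 deg) = 0.9659, sin(-15 deg) = -0.2588
  joint[1] = (0.0000, 0.0000) + 4.2 * (0.9659, -0.2588) = (0.0000 + 4.0569, 0.0000 + -1.0870) = (4.0569, -1.0870)
link 1: phi[1] = -15 + 105 = 90 deg
  cos(90 deg) = 0.0000, sin(90 deg) = 1.0000
  joint[2] = (4.0569, -1.0870) + 10.1 * (0.0000, 1.0000) = (4.0569 + 0.0000, -1.0870 + 10.1000) = (4.0569, 9.0130)
End effector: (4.0569, 9.0130)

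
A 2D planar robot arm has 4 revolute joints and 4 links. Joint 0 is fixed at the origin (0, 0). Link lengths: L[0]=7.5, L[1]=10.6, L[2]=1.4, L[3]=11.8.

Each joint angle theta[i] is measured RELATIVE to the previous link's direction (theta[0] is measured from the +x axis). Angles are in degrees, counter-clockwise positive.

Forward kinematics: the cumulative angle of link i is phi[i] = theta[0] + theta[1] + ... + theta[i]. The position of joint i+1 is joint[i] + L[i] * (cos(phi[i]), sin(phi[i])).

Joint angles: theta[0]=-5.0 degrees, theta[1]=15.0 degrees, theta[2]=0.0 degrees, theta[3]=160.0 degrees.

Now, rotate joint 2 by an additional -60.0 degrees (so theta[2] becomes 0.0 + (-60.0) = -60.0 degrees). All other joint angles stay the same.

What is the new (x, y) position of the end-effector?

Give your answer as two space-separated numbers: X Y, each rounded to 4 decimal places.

Answer: 14.7745 11.2029

Derivation:
joint[0] = (0.0000, 0.0000)  (base)
link 0: phi[0] = -5 = -5 deg
  cos(-5 deg) = 0.9962, sin(-5 deg) = -0.0872
  joint[1] = (0.0000, 0.0000) + 7.5 * (0.9962, -0.0872) = (0.0000 + 7.4715, 0.0000 + -0.6537) = (7.4715, -0.6537)
link 1: phi[1] = -5 + 15 = 10 deg
  cos(10 deg) = 0.9848, sin(10 deg) = 0.1736
  joint[2] = (7.4715, -0.6537) + 10.6 * (0.9848, 0.1736) = (7.4715 + 10.4390, -0.6537 + 1.8407) = (17.9104, 1.1870)
link 2: phi[2] = -5 + 15 + -60 = -50 deg
  cos(-50 deg) = 0.6428, sin(-50 deg) = -0.7660
  joint[3] = (17.9104, 1.1870) + 1.4 * (0.6428, -0.7660) = (17.9104 + 0.8999, 1.1870 + -1.0725) = (18.8103, 0.1145)
link 3: phi[3] = -5 + 15 + -60 + 160 = 110 deg
  cos(110 deg) = -0.3420, sin(110 deg) = 0.9397
  joint[4] = (18.8103, 0.1145) + 11.8 * (-0.3420, 0.9397) = (18.8103 + -4.0358, 0.1145 + 11.0884) = (14.7745, 11.2029)
End effector: (14.7745, 11.2029)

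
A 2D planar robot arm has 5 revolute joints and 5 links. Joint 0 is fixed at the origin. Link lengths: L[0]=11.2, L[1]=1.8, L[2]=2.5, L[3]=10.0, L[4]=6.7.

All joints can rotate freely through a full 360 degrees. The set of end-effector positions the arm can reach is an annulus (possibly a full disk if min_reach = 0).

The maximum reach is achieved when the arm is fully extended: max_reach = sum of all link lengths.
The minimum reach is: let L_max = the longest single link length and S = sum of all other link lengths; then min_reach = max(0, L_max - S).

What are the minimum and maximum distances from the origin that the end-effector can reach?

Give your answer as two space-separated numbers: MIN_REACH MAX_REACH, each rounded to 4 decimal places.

Answer: 0.0000 32.2000

Derivation:
Link lengths: [11.2, 1.8, 2.5, 10.0, 6.7]
max_reach = 11.2 + 1.8 + 2.5 + 10 + 6.7 = 32.2
L_max = max([11.2, 1.8, 2.5, 10.0, 6.7]) = 11.2
S (sum of others) = 32.2 - 11.2 = 21
min_reach = max(0, 11.2 - 21) = max(0, -9.8) = 0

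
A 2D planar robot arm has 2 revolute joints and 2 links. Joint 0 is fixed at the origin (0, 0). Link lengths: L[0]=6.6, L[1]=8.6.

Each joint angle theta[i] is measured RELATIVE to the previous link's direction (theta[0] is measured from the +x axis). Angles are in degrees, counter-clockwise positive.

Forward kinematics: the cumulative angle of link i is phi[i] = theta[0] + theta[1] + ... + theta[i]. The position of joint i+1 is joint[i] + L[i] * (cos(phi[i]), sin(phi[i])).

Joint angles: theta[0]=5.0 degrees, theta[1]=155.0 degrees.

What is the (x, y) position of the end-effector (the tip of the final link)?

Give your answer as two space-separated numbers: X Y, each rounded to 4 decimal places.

joint[0] = (0.0000, 0.0000)  (base)
link 0: phi[0] = 5 = 5 deg
  cos(5 deg) = 0.9962, sin(5 deg) = 0.0872
  joint[1] = (0.0000, 0.0000) + 6.6 * (0.9962, 0.0872) = (0.0000 + 6.5749, 0.0000 + 0.5752) = (6.5749, 0.5752)
link 1: phi[1] = 5 + 155 = 160 deg
  cos(160 deg) = -0.9397, sin(160 deg) = 0.3420
  joint[2] = (6.5749, 0.5752) + 8.6 * (-0.9397, 0.3420) = (6.5749 + -8.0814, 0.5752 + 2.9414) = (-1.5065, 3.5166)
End effector: (-1.5065, 3.5166)

Answer: -1.5065 3.5166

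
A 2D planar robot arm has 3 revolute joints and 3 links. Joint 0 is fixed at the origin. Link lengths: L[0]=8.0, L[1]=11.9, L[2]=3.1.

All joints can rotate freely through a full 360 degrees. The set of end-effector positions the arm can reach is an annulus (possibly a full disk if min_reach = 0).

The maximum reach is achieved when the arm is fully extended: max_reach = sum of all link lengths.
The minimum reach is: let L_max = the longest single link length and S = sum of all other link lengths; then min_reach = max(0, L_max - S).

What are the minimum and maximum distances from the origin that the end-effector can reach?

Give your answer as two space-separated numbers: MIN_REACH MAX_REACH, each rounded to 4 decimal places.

Answer: 0.8000 23.0000

Derivation:
Link lengths: [8.0, 11.9, 3.1]
max_reach = 8 + 11.9 + 3.1 = 23
L_max = max([8.0, 11.9, 3.1]) = 11.9
S (sum of others) = 23 - 11.9 = 11.1
min_reach = max(0, 11.9 - 11.1) = max(0, 0.8) = 0.8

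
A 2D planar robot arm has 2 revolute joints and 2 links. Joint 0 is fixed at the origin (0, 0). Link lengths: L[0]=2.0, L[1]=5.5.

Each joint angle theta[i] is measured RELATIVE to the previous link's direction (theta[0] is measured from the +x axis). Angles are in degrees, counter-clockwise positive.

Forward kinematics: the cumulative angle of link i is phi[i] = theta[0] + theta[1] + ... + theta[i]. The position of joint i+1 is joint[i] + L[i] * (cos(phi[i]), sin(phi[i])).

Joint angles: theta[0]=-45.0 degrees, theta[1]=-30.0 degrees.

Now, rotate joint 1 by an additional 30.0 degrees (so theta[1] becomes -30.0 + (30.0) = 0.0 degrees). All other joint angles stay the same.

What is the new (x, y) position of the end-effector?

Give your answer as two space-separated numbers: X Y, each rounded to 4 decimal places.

Answer: 5.3033 -5.3033

Derivation:
joint[0] = (0.0000, 0.0000)  (base)
link 0: phi[0] = -45 = -45 deg
  cos(-45 deg) = 0.7071, sin(-45 deg) = -0.7071
  joint[1] = (0.0000, 0.0000) + 2 * (0.7071, -0.7071) = (0.0000 + 1.4142, 0.0000 + -1.4142) = (1.4142, -1.4142)
link 1: phi[1] = -45 + 0 = -45 deg
  cos(-45 deg) = 0.7071, sin(-45 deg) = -0.7071
  joint[2] = (1.4142, -1.4142) + 5.5 * (0.7071, -0.7071) = (1.4142 + 3.8891, -1.4142 + -3.8891) = (5.3033, -5.3033)
End effector: (5.3033, -5.3033)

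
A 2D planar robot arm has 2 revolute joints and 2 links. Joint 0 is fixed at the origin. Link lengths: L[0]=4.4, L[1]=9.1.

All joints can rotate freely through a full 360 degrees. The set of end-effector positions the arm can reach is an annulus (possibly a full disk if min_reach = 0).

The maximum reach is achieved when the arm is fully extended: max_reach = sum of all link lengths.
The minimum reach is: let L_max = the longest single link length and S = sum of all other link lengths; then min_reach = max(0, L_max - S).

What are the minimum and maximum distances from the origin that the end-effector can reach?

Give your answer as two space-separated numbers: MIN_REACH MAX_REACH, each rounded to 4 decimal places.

Answer: 4.7000 13.5000

Derivation:
Link lengths: [4.4, 9.1]
max_reach = 4.4 + 9.1 = 13.5
L_max = max([4.4, 9.1]) = 9.1
S (sum of others) = 13.5 - 9.1 = 4.4
min_reach = max(0, 9.1 - 4.4) = max(0, 4.7) = 4.7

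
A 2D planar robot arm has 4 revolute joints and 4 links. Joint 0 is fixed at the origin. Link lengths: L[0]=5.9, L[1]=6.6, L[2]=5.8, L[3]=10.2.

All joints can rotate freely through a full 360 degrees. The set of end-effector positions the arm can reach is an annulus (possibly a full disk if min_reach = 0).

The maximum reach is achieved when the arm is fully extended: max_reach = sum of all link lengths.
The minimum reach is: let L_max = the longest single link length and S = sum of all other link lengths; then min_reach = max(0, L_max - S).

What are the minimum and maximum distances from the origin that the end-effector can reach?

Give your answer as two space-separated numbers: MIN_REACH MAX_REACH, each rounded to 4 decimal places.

Link lengths: [5.9, 6.6, 5.8, 10.2]
max_reach = 5.9 + 6.6 + 5.8 + 10.2 = 28.5
L_max = max([5.9, 6.6, 5.8, 10.2]) = 10.2
S (sum of others) = 28.5 - 10.2 = 18.3
min_reach = max(0, 10.2 - 18.3) = max(0, -8.1) = 0

Answer: 0.0000 28.5000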